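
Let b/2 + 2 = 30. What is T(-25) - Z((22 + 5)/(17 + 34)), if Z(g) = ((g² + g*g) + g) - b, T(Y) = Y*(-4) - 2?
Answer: 44191/289 ≈ 152.91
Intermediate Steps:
T(Y) = -2 - 4*Y (T(Y) = -4*Y - 2 = -2 - 4*Y)
b = 56 (b = -4 + 2*30 = -4 + 60 = 56)
Z(g) = -56 + g + 2*g² (Z(g) = ((g² + g*g) + g) - 1*56 = ((g² + g²) + g) - 56 = (2*g² + g) - 56 = (g + 2*g²) - 56 = -56 + g + 2*g²)
T(-25) - Z((22 + 5)/(17 + 34)) = (-2 - 4*(-25)) - (-56 + (22 + 5)/(17 + 34) + 2*((22 + 5)/(17 + 34))²) = (-2 + 100) - (-56 + 27/51 + 2*(27/51)²) = 98 - (-56 + 27*(1/51) + 2*(27*(1/51))²) = 98 - (-56 + 9/17 + 2*(9/17)²) = 98 - (-56 + 9/17 + 2*(81/289)) = 98 - (-56 + 9/17 + 162/289) = 98 - 1*(-15869/289) = 98 + 15869/289 = 44191/289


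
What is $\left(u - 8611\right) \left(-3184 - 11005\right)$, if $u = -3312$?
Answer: $169175447$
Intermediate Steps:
$\left(u - 8611\right) \left(-3184 - 11005\right) = \left(-3312 - 8611\right) \left(-3184 - 11005\right) = \left(-11923\right) \left(-14189\right) = 169175447$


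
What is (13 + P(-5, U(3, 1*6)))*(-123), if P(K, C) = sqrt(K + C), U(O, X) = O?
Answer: -1599 - 123*I*sqrt(2) ≈ -1599.0 - 173.95*I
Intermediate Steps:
P(K, C) = sqrt(C + K)
(13 + P(-5, U(3, 1*6)))*(-123) = (13 + sqrt(3 - 5))*(-123) = (13 + sqrt(-2))*(-123) = (13 + I*sqrt(2))*(-123) = -1599 - 123*I*sqrt(2)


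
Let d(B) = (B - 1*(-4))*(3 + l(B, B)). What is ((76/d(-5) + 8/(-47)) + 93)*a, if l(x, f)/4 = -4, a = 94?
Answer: 120582/13 ≈ 9275.5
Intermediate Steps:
l(x, f) = -16 (l(x, f) = 4*(-4) = -16)
d(B) = -52 - 13*B (d(B) = (B - 1*(-4))*(3 - 16) = (B + 4)*(-13) = (4 + B)*(-13) = -52 - 13*B)
((76/d(-5) + 8/(-47)) + 93)*a = ((76/(-52 - 13*(-5)) + 8/(-47)) + 93)*94 = ((76/(-52 + 65) + 8*(-1/47)) + 93)*94 = ((76/13 - 8/47) + 93)*94 = (3468/611 + 93)*94 = (60291/611)*94 = 120582/13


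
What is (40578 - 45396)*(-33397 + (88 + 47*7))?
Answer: 158897640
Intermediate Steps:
(40578 - 45396)*(-33397 + (88 + 47*7)) = -4818*(-33397 + (88 + 329)) = -4818*(-33397 + 417) = -4818*(-32980) = 158897640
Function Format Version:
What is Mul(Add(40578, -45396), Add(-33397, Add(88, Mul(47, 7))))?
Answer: 158897640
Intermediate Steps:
Mul(Add(40578, -45396), Add(-33397, Add(88, Mul(47, 7)))) = Mul(-4818, Add(-33397, Add(88, 329))) = Mul(-4818, Add(-33397, 417)) = Mul(-4818, -32980) = 158897640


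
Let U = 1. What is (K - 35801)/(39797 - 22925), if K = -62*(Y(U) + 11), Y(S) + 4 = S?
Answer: -327/152 ≈ -2.1513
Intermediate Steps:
Y(S) = -4 + S
K = -496 (K = -62*((-4 + 1) + 11) = -62*(-3 + 11) = -62*8 = -496)
(K - 35801)/(39797 - 22925) = (-496 - 35801)/(39797 - 22925) = -36297/16872 = -36297*1/16872 = -327/152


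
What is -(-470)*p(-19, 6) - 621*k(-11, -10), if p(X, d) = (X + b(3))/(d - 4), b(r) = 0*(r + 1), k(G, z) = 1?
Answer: -5086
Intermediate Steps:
b(r) = 0 (b(r) = 0*(1 + r) = 0)
p(X, d) = X/(-4 + d) (p(X, d) = (X + 0)/(d - 4) = X/(-4 + d))
-(-470)*p(-19, 6) - 621*k(-11, -10) = -(-470)*(-19/(-4 + 6)) - 621 = -(-470)*(-19/2) - 1*621 = -(-470)*(-19*½) - 621 = -(-470)*(-19)/2 - 621 = -1*4465 - 621 = -4465 - 621 = -5086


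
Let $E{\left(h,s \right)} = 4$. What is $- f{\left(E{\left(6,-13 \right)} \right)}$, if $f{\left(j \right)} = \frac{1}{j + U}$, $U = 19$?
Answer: $- \frac{1}{23} \approx -0.043478$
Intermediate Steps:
$f{\left(j \right)} = \frac{1}{19 + j}$ ($f{\left(j \right)} = \frac{1}{j + 19} = \frac{1}{19 + j}$)
$- f{\left(E{\left(6,-13 \right)} \right)} = - \frac{1}{19 + 4} = - \frac{1}{23}$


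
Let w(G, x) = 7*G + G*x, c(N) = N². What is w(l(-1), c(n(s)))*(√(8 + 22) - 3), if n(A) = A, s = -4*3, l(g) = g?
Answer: 453 - 151*√30 ≈ -374.06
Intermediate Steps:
s = -12
w(l(-1), c(n(s)))*(√(8 + 22) - 3) = (-(7 + (-12)²))*(√(8 + 22) - 3) = (-(7 + 144))*(√30 - 3) = (-1*151)*(-3 + √30) = -151*(-3 + √30) = 453 - 151*√30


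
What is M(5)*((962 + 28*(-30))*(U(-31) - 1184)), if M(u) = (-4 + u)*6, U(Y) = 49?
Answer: -830820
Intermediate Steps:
M(u) = -24 + 6*u
M(5)*((962 + 28*(-30))*(U(-31) - 1184)) = (-24 + 6*5)*((962 + 28*(-30))*(49 - 1184)) = (-24 + 30)*((962 - 840)*(-1135)) = 6*(122*(-1135)) = 6*(-138470) = -830820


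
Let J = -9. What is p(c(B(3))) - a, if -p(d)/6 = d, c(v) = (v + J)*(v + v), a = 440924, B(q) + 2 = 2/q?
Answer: -1323268/3 ≈ -4.4109e+5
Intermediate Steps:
B(q) = -2 + 2/q
c(v) = 2*v*(-9 + v) (c(v) = (v - 9)*(v + v) = (-9 + v)*(2*v) = 2*v*(-9 + v))
p(d) = -6*d
p(c(B(3))) - a = -12*(-2 + 2/3)*(-9 + (-2 + 2/3)) - 1*440924 = -12*(-2 + 2*(⅓))*(-9 + (-2 + 2*(⅓))) - 440924 = -12*(-2 + ⅔)*(-9 + (-2 + ⅔)) - 440924 = -12*(-4)*(-9 - 4/3)/3 - 440924 = -12*(-4)*(-31)/(3*3) - 440924 = -6*248/9 - 440924 = -496/3 - 440924 = -1323268/3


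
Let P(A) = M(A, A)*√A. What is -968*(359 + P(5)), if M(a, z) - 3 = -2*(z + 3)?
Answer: -347512 + 12584*√5 ≈ -3.1937e+5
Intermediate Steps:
M(a, z) = -3 - 2*z (M(a, z) = 3 - 2*(z + 3) = 3 - 2*(3 + z) = 3 + (-6 - 2*z) = -3 - 2*z)
P(A) = √A*(-3 - 2*A) (P(A) = (-3 - 2*A)*√A = √A*(-3 - 2*A))
-968*(359 + P(5)) = -968*(359 + √5*(-3 - 2*5)) = -968*(359 + √5*(-3 - 10)) = -968*(359 + √5*(-13)) = -968*(359 - 13*√5) = -347512 + 12584*√5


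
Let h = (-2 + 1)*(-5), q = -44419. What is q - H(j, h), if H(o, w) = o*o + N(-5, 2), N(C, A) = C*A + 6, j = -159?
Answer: -69696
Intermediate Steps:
N(C, A) = 6 + A*C (N(C, A) = A*C + 6 = 6 + A*C)
h = 5 (h = -1*(-5) = 5)
H(o, w) = -4 + o² (H(o, w) = o*o + (6 + 2*(-5)) = o² + (6 - 10) = o² - 4 = -4 + o²)
q - H(j, h) = -44419 - (-4 + (-159)²) = -44419 - (-4 + 25281) = -44419 - 1*25277 = -44419 - 25277 = -69696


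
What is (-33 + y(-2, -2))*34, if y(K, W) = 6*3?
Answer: -510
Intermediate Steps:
y(K, W) = 18
(-33 + y(-2, -2))*34 = (-33 + 18)*34 = -15*34 = -510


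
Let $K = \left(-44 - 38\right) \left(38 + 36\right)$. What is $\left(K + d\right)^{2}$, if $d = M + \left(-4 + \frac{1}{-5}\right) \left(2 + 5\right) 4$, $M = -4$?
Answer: $\frac{957778704}{25} \approx 3.8311 \cdot 10^{7}$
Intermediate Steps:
$K = -6068$ ($K = \left(-82\right) 74 = -6068$)
$d = - \frac{608}{5}$ ($d = -4 + \left(-4 + \frac{1}{-5}\right) \left(2 + 5\right) 4 = -4 + \left(-4 - \frac{1}{5}\right) 7 \cdot 4 = -4 + \left(- \frac{21}{5}\right) 7 \cdot 4 = -4 - \frac{588}{5} = - \frac{608}{5} \approx -121.6$)
$\left(K + d\right)^{2} = \left(-6068 - \frac{608}{5}\right)^{2} = \left(- \frac{30948}{5}\right)^{2} = \frac{957778704}{25}$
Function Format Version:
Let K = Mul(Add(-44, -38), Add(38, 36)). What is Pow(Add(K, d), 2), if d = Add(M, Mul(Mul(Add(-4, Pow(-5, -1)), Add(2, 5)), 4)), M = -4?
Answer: Rational(957778704, 25) ≈ 3.8311e+7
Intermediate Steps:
K = -6068 (K = Mul(-82, 74) = -6068)
d = Rational(-608, 5) (d = Add(-4, Mul(Mul(Add(-4, Pow(-5, -1)), Add(2, 5)), 4)) = Add(-4, Mul(Mul(Add(-4, Rational(-1, 5)), 7), 4)) = Add(-4, Mul(Mul(Rational(-21, 5), 7), 4)) = Add(-4, Mul(Rational(-147, 5), 4)) = Add(-4, Rational(-588, 5)) = Rational(-608, 5) ≈ -121.60)
Pow(Add(K, d), 2) = Pow(Add(-6068, Rational(-608, 5)), 2) = Pow(Rational(-30948, 5), 2) = Rational(957778704, 25)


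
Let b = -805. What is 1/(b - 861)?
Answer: -1/1666 ≈ -0.00060024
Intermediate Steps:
1/(b - 861) = 1/(-805 - 861) = 1/(-1666) = -1/1666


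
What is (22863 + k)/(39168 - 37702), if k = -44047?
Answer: -10592/733 ≈ -14.450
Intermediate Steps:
(22863 + k)/(39168 - 37702) = (22863 - 44047)/(39168 - 37702) = -21184/1466 = -21184*1/1466 = -10592/733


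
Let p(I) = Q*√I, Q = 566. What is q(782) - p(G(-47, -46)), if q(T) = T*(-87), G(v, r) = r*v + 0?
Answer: -68034 - 566*√2162 ≈ -94352.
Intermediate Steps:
G(v, r) = r*v
p(I) = 566*√I
q(T) = -87*T
q(782) - p(G(-47, -46)) = -87*782 - 566*√(-46*(-47)) = -68034 - 566*√2162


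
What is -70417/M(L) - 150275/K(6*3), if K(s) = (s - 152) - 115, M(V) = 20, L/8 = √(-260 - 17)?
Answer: -14528333/4980 ≈ -2917.3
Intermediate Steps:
L = 8*I*√277 (L = 8*√(-260 - 17) = 8*√(-277) = 8*(I*√277) = 8*I*√277 ≈ 133.15*I)
K(s) = -267 + s (K(s) = (-152 + s) - 115 = -267 + s)
-70417/M(L) - 150275/K(6*3) = -70417/20 - 150275/(-267 + 6*3) = -70417*1/20 - 150275/(-267 + 18) = -70417/20 - 150275/(-249) = -70417/20 - 150275*(-1/249) = -70417/20 + 150275/249 = -14528333/4980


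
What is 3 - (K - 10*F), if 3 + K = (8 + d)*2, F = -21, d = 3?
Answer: -226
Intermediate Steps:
K = 19 (K = -3 + (8 + 3)*2 = -3 + 11*2 = -3 + 22 = 19)
3 - (K - 10*F) = 3 - (19 - 10*(-21)) = 3 - (19 - 1*(-210)) = 3 - (19 + 210) = 3 - 1*229 = 3 - 229 = -226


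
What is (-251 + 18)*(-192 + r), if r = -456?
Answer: 150984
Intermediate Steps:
(-251 + 18)*(-192 + r) = (-251 + 18)*(-192 - 456) = -233*(-648) = 150984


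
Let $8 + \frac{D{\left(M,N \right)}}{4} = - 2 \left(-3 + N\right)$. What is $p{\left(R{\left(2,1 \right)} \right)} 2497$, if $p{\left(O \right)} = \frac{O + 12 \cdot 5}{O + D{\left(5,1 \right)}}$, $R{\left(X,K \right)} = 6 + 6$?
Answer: $-44946$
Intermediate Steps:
$R{\left(X,K \right)} = 12$
$D{\left(M,N \right)} = -8 - 8 N$ ($D{\left(M,N \right)} = -32 + 4 \left(- 2 \left(-3 + N\right)\right) = -32 + 4 \left(6 - 2 N\right) = -32 - \left(-24 + 8 N\right) = -8 - 8 N$)
$p{\left(O \right)} = \frac{60 + O}{-16 + O}$ ($p{\left(O \right)} = \frac{O + 12 \cdot 5}{O - 16} = \frac{O + 60}{O - 16} = \frac{60 + O}{O - 16} = \frac{60 + O}{-16 + O}$)
$p{\left(R{\left(2,1 \right)} \right)} 2497 = \frac{60 + 12}{-16 + 12} \cdot 2497 = \frac{1}{-4} \cdot 72 \cdot 2497 = \left(- \frac{1}{4}\right) 72 \cdot 2497 = \left(-18\right) 2497 = -44946$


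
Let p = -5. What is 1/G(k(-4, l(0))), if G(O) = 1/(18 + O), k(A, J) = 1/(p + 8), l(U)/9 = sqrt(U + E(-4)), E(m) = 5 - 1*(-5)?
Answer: 55/3 ≈ 18.333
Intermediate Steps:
E(m) = 10 (E(m) = 5 + 5 = 10)
l(U) = 9*sqrt(10 + U) (l(U) = 9*sqrt(U + 10) = 9*sqrt(10 + U))
k(A, J) = 1/3 (k(A, J) = 1/(-5 + 8) = 1/3)
1/G(k(-4, l(0))) = 1/(1/(18 + 1/3)) = 1/(1/(55/3)) = 1/(3/55) = 55/3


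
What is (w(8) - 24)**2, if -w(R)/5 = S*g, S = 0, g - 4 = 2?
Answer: 576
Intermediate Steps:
g = 6 (g = 4 + 2 = 6)
w(R) = 0 (w(R) = -0*6 = -5*0 = 0)
(w(8) - 24)**2 = (0 - 24)**2 = (-24)**2 = 576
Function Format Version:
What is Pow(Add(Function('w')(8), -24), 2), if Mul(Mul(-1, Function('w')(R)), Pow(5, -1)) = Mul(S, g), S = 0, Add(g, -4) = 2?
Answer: 576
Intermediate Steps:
g = 6 (g = Add(4, 2) = 6)
Function('w')(R) = 0 (Function('w')(R) = Mul(-5, Mul(0, 6)) = Mul(-5, 0) = 0)
Pow(Add(Function('w')(8), -24), 2) = Pow(Add(0, -24), 2) = Pow(-24, 2) = 576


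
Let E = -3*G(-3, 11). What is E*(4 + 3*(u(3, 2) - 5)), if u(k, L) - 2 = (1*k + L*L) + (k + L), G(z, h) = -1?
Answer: 93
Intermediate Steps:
u(k, L) = 2 + L + L**2 + 2*k (u(k, L) = 2 + ((1*k + L*L) + (k + L)) = 2 + ((k + L**2) + (L + k)) = 2 + (L + L**2 + 2*k) = 2 + L + L**2 + 2*k)
E = 3 (E = -3*(-1) = 3)
E*(4 + 3*(u(3, 2) - 5)) = 3*(4 + 3*((2 + 2 + 2**2 + 2*3) - 5)) = 3*(4 + 3*((2 + 2 + 4 + 6) - 5)) = 3*(4 + 3*(14 - 5)) = 3*(4 + 3*9) = 3*(4 + 27) = 3*31 = 93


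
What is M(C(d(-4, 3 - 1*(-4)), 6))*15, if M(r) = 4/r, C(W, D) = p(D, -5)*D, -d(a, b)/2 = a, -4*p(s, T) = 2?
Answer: -20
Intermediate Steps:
p(s, T) = -½ (p(s, T) = -¼*2 = -½)
d(a, b) = -2*a
C(W, D) = -D/2
M(C(d(-4, 3 - 1*(-4)), 6))*15 = (4/((-½*6)))*15 = (4/(-3))*15 = (4*(-⅓))*15 = -4/3*15 = -20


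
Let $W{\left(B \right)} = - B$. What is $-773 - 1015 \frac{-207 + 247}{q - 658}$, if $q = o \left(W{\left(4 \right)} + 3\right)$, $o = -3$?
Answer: $- \frac{93143}{131} \approx -711.02$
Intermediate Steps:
$q = 3$ ($q = - 3 \left(\left(-1\right) 4 + 3\right) = - 3 \left(-4 + 3\right) = \left(-3\right) \left(-1\right) = 3$)
$-773 - 1015 \frac{-207 + 247}{q - 658} = -773 - 1015 \frac{-207 + 247}{3 - 658} = -773 - 1015 \frac{40}{-655} = -773 - 1015 \cdot 40 \left(- \frac{1}{655}\right) = -773 - - \frac{8120}{131} = -773 + \frac{8120}{131} = - \frac{93143}{131}$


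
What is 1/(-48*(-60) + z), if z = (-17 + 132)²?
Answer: 1/16105 ≈ 6.2093e-5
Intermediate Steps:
z = 13225 (z = 115² = 13225)
1/(-48*(-60) + z) = 1/(-48*(-60) + 13225) = 1/(2880 + 13225) = 1/16105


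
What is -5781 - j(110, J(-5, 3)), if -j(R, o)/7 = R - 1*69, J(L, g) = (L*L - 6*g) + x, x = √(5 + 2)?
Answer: -5494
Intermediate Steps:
x = √7 ≈ 2.6458
J(L, g) = √7 + L² - 6*g (J(L, g) = (L*L - 6*g) + √7 = (L² - 6*g) + √7 = √7 + L² - 6*g)
j(R, o) = 483 - 7*R (j(R, o) = -7*(R - 1*69) = -7*(R - 69) = -7*(-69 + R) = 483 - 7*R)
-5781 - j(110, J(-5, 3)) = -5781 - (483 - 7*110) = -5781 - (483 - 770) = -5781 - 1*(-287) = -5781 + 287 = -5494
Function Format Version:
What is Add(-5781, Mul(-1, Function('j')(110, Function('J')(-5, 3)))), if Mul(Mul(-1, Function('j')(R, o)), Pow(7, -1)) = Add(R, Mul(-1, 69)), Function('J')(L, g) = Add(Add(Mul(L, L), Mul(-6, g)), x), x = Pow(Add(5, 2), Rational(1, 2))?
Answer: -5494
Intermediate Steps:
x = Pow(7, Rational(1, 2)) ≈ 2.6458
Function('J')(L, g) = Add(Pow(7, Rational(1, 2)), Pow(L, 2), Mul(-6, g)) (Function('J')(L, g) = Add(Add(Mul(L, L), Mul(-6, g)), Pow(7, Rational(1, 2))) = Add(Add(Pow(L, 2), Mul(-6, g)), Pow(7, Rational(1, 2))) = Add(Pow(7, Rational(1, 2)), Pow(L, 2), Mul(-6, g)))
Function('j')(R, o) = Add(483, Mul(-7, R)) (Function('j')(R, o) = Mul(-7, Add(R, Mul(-1, 69))) = Mul(-7, Add(R, -69)) = Mul(-7, Add(-69, R)) = Add(483, Mul(-7, R)))
Add(-5781, Mul(-1, Function('j')(110, Function('J')(-5, 3)))) = Add(-5781, Mul(-1, Add(483, Mul(-7, 110)))) = Add(-5781, Mul(-1, Add(483, -770))) = Add(-5781, Mul(-1, -287)) = Add(-5781, 287) = -5494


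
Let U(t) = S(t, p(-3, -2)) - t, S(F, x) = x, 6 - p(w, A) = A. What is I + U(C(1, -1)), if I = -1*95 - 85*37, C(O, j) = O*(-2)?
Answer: -3230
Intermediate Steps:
p(w, A) = 6 - A
C(O, j) = -2*O
I = -3240 (I = -95 - 3145 = -3240)
U(t) = 8 - t (U(t) = (6 - 1*(-2)) - t = (6 + 2) - t = 8 - t)
I + U(C(1, -1)) = -3240 + (8 - (-2)) = -3240 + (8 - 1*(-2)) = -3240 + (8 + 2) = -3240 + 10 = -3230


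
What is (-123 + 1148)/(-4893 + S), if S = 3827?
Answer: -25/26 ≈ -0.96154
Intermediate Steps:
(-123 + 1148)/(-4893 + S) = (-123 + 1148)/(-4893 + 3827) = 1025/(-1066) = 1025*(-1/1066) = -25/26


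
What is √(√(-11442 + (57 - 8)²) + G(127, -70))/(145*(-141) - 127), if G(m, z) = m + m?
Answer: -√(254 + I*√9041)/20572 ≈ -0.00078773 - 0.00014261*I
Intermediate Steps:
G(m, z) = 2*m
√(√(-11442 + (57 - 8)²) + G(127, -70))/(145*(-141) - 127) = √(√(-11442 + (57 - 8)²) + 2*127)/(145*(-141) - 127) = √(√(-11442 + 49²) + 254)/(-20445 - 127) = √(√(-11442 + 2401) + 254)/(-20572) = √(√(-9041) + 254)*(-1/20572) = √(I*√9041 + 254)*(-1/20572) = √(254 + I*√9041)*(-1/20572) = -√(254 + I*√9041)/20572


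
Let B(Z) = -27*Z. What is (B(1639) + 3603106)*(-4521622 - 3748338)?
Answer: -29431571955880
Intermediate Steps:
(B(1639) + 3603106)*(-4521622 - 3748338) = (-27*1639 + 3603106)*(-4521622 - 3748338) = (-44253 + 3603106)*(-8269960) = 3558853*(-8269960) = -29431571955880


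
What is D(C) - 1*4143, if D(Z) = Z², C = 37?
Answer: -2774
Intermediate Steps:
D(C) - 1*4143 = 37² - 1*4143 = 1369 - 4143 = -2774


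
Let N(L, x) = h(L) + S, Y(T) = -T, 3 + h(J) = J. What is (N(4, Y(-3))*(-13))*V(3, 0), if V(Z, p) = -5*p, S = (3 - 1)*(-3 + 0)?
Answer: 0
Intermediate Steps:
h(J) = -3 + J
S = -6 (S = 2*(-3) = -6)
N(L, x) = -9 + L (N(L, x) = (-3 + L) - 6 = -9 + L)
(N(4, Y(-3))*(-13))*V(3, 0) = ((-9 + 4)*(-13))*(-5*0) = -5*(-13)*0 = 65*0 = 0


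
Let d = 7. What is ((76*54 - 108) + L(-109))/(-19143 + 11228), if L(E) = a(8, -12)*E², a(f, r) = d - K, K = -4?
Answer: -134687/7915 ≈ -17.017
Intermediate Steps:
a(f, r) = 11 (a(f, r) = 7 - 1*(-4) = 7 + 4 = 11)
L(E) = 11*E²
((76*54 - 108) + L(-109))/(-19143 + 11228) = ((76*54 - 108) + 11*(-109)²)/(-19143 + 11228) = ((4104 - 108) + 11*11881)/(-7915) = (3996 + 130691)*(-1/7915) = 134687*(-1/7915) = -134687/7915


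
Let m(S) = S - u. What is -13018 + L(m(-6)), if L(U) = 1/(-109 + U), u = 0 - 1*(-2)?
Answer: -1523107/117 ≈ -13018.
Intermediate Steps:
u = 2 (u = 0 + 2 = 2)
m(S) = -2 + S (m(S) = S - 1*2 = S - 2 = -2 + S)
-13018 + L(m(-6)) = -13018 + 1/(-109 + (-2 - 6)) = -13018 + 1/(-109 - 8) = -13018 + 1/(-117) = -13018 - 1/117 = -1523107/117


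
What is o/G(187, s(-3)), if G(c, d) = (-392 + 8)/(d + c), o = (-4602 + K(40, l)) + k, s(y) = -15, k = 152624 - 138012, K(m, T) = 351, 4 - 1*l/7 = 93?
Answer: -445523/96 ≈ -4640.9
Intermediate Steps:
l = -623 (l = 28 - 7*93 = 28 - 651 = -623)
k = 14612
o = 10361 (o = (-4602 + 351) + 14612 = -4251 + 14612 = 10361)
G(c, d) = -384/(c + d)
o/G(187, s(-3)) = 10361/((-384/(187 - 15))) = 10361/((-384/172)) = 10361/((-384*1/172)) = 10361/(-96/43) = 10361*(-43/96) = -445523/96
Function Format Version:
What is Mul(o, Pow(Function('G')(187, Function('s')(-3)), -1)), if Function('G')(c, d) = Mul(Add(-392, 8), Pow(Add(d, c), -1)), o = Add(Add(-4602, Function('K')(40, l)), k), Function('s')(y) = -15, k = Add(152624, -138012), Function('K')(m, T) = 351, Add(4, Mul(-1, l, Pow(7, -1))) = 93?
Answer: Rational(-445523, 96) ≈ -4640.9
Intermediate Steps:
l = -623 (l = Add(28, Mul(-7, 93)) = Add(28, -651) = -623)
k = 14612
o = 10361 (o = Add(Add(-4602, 351), 14612) = Add(-4251, 14612) = 10361)
Function('G')(c, d) = Mul(-384, Pow(Add(c, d), -1))
Mul(o, Pow(Function('G')(187, Function('s')(-3)), -1)) = Mul(10361, Pow(Mul(-384, Pow(Add(187, -15), -1)), -1)) = Mul(10361, Pow(Mul(-384, Pow(172, -1)), -1)) = Mul(10361, Pow(Mul(-384, Rational(1, 172)), -1)) = Mul(10361, Pow(Rational(-96, 43), -1)) = Mul(10361, Rational(-43, 96)) = Rational(-445523, 96)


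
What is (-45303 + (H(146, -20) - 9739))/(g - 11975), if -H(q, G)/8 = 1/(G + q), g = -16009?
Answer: 1733825/881496 ≈ 1.9669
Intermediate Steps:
H(q, G) = -8/(G + q)
(-45303 + (H(146, -20) - 9739))/(g - 11975) = (-45303 + (-8/(-20 + 146) - 9739))/(-16009 - 11975) = (-45303 + (-8/126 - 9739))/(-27984) = (-45303 + (-8*1/126 - 9739))*(-1/27984) = (-45303 + (-4/63 - 9739))*(-1/27984) = (-45303 - 613561/63)*(-1/27984) = -3467650/63*(-1/27984) = 1733825/881496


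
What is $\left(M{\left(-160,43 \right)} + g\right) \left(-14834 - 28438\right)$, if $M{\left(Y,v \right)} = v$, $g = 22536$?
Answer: $-977038488$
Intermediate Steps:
$\left(M{\left(-160,43 \right)} + g\right) \left(-14834 - 28438\right) = \left(43 + 22536\right) \left(-14834 - 28438\right) = 22579 \left(-43272\right) = -977038488$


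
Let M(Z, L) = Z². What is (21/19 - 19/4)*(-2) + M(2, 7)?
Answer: 429/38 ≈ 11.289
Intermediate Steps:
(21/19 - 19/4)*(-2) + M(2, 7) = (21/19 - 19/4)*(-2) + 2² = (21*(1/19) - 19*¼)*(-2) + 4 = (21/19 - 19/4)*(-2) + 4 = -277/76*(-2) + 4 = 277/38 + 4 = 429/38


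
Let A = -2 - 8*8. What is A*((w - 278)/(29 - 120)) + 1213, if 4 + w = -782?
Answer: 5737/13 ≈ 441.31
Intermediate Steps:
w = -786 (w = -4 - 782 = -786)
A = -66 (A = -2 - 64 = -66)
A*((w - 278)/(29 - 120)) + 1213 = -66*(-786 - 278)/(29 - 120) + 1213 = -(-70224)/(-91) + 1213 = -(-70224)*(-1)/91 + 1213 = -66*152/13 + 1213 = -10032/13 + 1213 = 5737/13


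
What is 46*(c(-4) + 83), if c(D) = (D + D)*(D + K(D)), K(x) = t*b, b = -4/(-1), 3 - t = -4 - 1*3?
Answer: -9430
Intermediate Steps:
t = 10 (t = 3 - (-4 - 1*3) = 3 - (-4 - 3) = 3 - 1*(-7) = 3 + 7 = 10)
b = 4 (b = -4*(-1) = 4)
K(x) = 40 (K(x) = 10*4 = 40)
c(D) = 2*D*(40 + D) (c(D) = (D + D)*(D + 40) = (2*D)*(40 + D) = 2*D*(40 + D))
46*(c(-4) + 83) = 46*(2*(-4)*(40 - 4) + 83) = 46*(2*(-4)*36 + 83) = 46*(-288 + 83) = 46*(-205) = -9430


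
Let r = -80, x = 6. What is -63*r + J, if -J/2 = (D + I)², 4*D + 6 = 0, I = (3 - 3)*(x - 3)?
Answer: 10071/2 ≈ 5035.5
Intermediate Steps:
I = 0 (I = (3 - 3)*(6 - 3) = 0*3 = 0)
D = -3/2 (D = -3/2 + (¼)*0 = -3/2 + 0 = -3/2 ≈ -1.5000)
J = -9/2 (J = -2*(-3/2 + 0)² = -2*(-3/2)² = -2*9/4 = -9/2 ≈ -4.5000)
-63*r + J = -63*(-80) - 9/2 = 5040 - 9/2 = 10071/2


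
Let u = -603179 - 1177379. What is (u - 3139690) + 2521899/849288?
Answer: -1392901687175/283096 ≈ -4.9202e+6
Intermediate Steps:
u = -1780558
(u - 3139690) + 2521899/849288 = (-1780558 - 3139690) + 2521899/849288 = -4920248 + 2521899*(1/849288) = -4920248 + 840633/283096 = -1392901687175/283096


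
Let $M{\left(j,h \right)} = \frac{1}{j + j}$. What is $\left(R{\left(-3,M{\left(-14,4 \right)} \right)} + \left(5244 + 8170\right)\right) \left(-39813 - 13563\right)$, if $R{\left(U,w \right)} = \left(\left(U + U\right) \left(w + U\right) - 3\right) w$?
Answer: $- \frac{35081876400}{49} \approx -7.1596 \cdot 10^{8}$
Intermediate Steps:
$M{\left(j,h \right)} = \frac{1}{2 j}$
$R{\left(U,w \right)} = w \left(-3 + 2 U \left(U + w\right)\right)$ ($R{\left(U,w \right)} = \left(2 U \left(U + w\right) - 3\right) w = \left(-3 + 2 U \left(U + w\right)\right) w = w \left(-3 + 2 U \left(U + w\right)\right)$)
$\left(R{\left(-3,M{\left(-14,4 \right)} \right)} + \left(5244 + 8170\right)\right) \left(-39813 - 13563\right) = \left(\frac{1}{2 \left(-14\right)} \left(-3 + 2 \left(-3\right)^{2} + 2 \left(-3\right) \frac{1}{2 \left(-14\right)}\right) + \left(5244 + 8170\right)\right) \left(-39813 - 13563\right) = \left(\frac{1}{2} \left(- \frac{1}{14}\right) \left(-3 + 2 \cdot 9 + 2 \left(-3\right) \frac{1}{2} \left(- \frac{1}{14}\right)\right) + 13414\right) \left(-53376\right) = \left(- \frac{-3 + 18 + 2 \left(-3\right) \left(- \frac{1}{28}\right)}{28} + 13414\right) \left(-53376\right) = \left(- \frac{-3 + 18 + \frac{3}{14}}{28} + 13414\right) \left(-53376\right) = \left(\left(- \frac{1}{28}\right) \frac{213}{14} + 13414\right) \left(-53376\right) = \left(- \frac{213}{392} + 13414\right) \left(-53376\right) = \frac{5258075}{392} \left(-53376\right) = - \frac{35081876400}{49}$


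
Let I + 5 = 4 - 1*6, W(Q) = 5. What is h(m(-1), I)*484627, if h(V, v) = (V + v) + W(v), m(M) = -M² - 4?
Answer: -3392389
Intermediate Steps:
m(M) = -4 - M²
I = -7 (I = -5 + (4 - 1*6) = -5 + (4 - 6) = -5 - 2 = -7)
h(V, v) = 5 + V + v (h(V, v) = (V + v) + 5 = 5 + V + v)
h(m(-1), I)*484627 = (5 + (-4 - 1*(-1)²) - 7)*484627 = (5 + (-4 - 1*1) - 7)*484627 = (5 + (-4 - 1) - 7)*484627 = (5 - 5 - 7)*484627 = -7*484627 = -3392389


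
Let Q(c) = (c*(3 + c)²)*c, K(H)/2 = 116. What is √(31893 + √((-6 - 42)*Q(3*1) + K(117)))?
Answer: √(31893 + 2*I*√3830) ≈ 178.59 + 0.3465*I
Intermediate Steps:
K(H) = 232 (K(H) = 2*116 = 232)
Q(c) = c²*(3 + c)²
√(31893 + √((-6 - 42)*Q(3*1) + K(117))) = √(31893 + √((-6 - 42)*((3*1)²*(3 + 3*1)²) + 232)) = √(31893 + √(-48*3²*(3 + 3)² + 232)) = √(31893 + √(-432*6² + 232)) = √(31893 + √(-432*36 + 232)) = √(31893 + √(-48*324 + 232)) = √(31893 + √(-15552 + 232)) = √(31893 + √(-15320)) = √(31893 + 2*I*√3830)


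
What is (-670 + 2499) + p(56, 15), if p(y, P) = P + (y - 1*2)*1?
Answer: 1898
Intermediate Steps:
p(y, P) = -2 + P + y (p(y, P) = P + (y - 2)*1 = P + (-2 + y)*1 = P + (-2 + y) = -2 + P + y)
(-670 + 2499) + p(56, 15) = (-670 + 2499) + (-2 + 15 + 56) = 1829 + 69 = 1898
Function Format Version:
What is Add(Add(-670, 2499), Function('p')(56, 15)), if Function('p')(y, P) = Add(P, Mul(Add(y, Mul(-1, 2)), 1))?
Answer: 1898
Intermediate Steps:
Function('p')(y, P) = Add(-2, P, y) (Function('p')(y, P) = Add(P, Mul(Add(y, -2), 1)) = Add(P, Mul(Add(-2, y), 1)) = Add(P, Add(-2, y)) = Add(-2, P, y))
Add(Add(-670, 2499), Function('p')(56, 15)) = Add(Add(-670, 2499), Add(-2, 15, 56)) = Add(1829, 69) = 1898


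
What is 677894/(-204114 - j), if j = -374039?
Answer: 96842/24275 ≈ 3.9894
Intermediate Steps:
677894/(-204114 - j) = 677894/(-204114 - 1*(-374039)) = 677894/(-204114 + 374039) = 677894/169925 = 677894*(1/169925) = 96842/24275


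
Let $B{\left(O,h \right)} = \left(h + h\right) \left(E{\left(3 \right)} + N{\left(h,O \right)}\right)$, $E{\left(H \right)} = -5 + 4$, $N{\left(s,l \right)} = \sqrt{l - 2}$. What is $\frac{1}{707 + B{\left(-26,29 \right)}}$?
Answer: $\frac{649}{515393} - \frac{116 i \sqrt{7}}{515393} \approx 0.0012592 - 0.00059548 i$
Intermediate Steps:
$N{\left(s,l \right)} = \sqrt{-2 + l}$
$E{\left(H \right)} = -1$
$B{\left(O,h \right)} = 2 h \left(-1 + \sqrt{-2 + O}\right)$ ($B{\left(O,h \right)} = \left(h + h\right) \left(-1 + \sqrt{-2 + O}\right) = 2 h \left(-1 + \sqrt{-2 + O}\right)$)
$\frac{1}{707 + B{\left(-26,29 \right)}} = \frac{1}{707 + 2 \cdot 29 \left(-1 + \sqrt{-2 - 26}\right)} = \frac{1}{707 + 2 \cdot 29 \left(-1 + \sqrt{-28}\right)} = \frac{1}{707 + 2 \cdot 29 \left(-1 + 2 i \sqrt{7}\right)} = \frac{1}{707 - \left(58 - 116 i \sqrt{7}\right)} = \frac{1}{649 + 116 i \sqrt{7}}$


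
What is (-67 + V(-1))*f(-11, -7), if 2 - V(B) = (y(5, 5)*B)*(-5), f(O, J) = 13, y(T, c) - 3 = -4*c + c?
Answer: -65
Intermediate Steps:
y(T, c) = 3 - 3*c (y(T, c) = 3 + (-4*c + c) = 3 - 3*c)
V(B) = 2 - 60*B (V(B) = 2 - (3 - 3*5)*B*(-5) = 2 - (3 - 15)*B*(-5) = 2 - (-12*B)*(-5) = 2 - 60*B)
(-67 + V(-1))*f(-11, -7) = (-67 + (2 - 60*(-1)))*13 = (-67 + (2 + 60))*13 = (-67 + 62)*13 = -5*13 = -65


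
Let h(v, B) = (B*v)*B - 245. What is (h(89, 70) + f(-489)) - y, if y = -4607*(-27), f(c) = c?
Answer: 310977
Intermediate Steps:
h(v, B) = -245 + v*B**2 (h(v, B) = v*B**2 - 245 = -245 + v*B**2)
y = 124389
(h(89, 70) + f(-489)) - y = ((-245 + 89*70**2) - 489) - 1*124389 = ((-245 + 89*4900) - 489) - 124389 = ((-245 + 436100) - 489) - 124389 = (435855 - 489) - 124389 = 435366 - 124389 = 310977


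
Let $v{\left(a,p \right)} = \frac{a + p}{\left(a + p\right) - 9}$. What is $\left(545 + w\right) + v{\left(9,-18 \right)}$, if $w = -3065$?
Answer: $- \frac{5039}{2} \approx -2519.5$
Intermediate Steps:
$v{\left(a,p \right)} = \frac{a + p}{-9 + a + p}$
$\left(545 + w\right) + v{\left(9,-18 \right)} = \left(545 - 3065\right) + \frac{9 - 18}{-9 + 9 - 18} = -2520 + \frac{1}{-18} \left(-9\right) = -2520 - - \frac{1}{2} = -2520 + \frac{1}{2} = - \frac{5039}{2}$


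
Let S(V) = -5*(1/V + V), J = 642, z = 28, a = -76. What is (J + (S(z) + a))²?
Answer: 142157929/784 ≈ 1.8132e+5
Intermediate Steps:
S(V) = -5*V - 5/V (S(V) = -5*(1/V + V) = -5*(V + 1/V) = -5*V - 5/V)
(J + (S(z) + a))² = (642 + ((-5*28 - 5/28) - 76))² = (642 + ((-140 - 5*1/28) - 76))² = (642 + ((-140 - 5/28) - 76))² = (642 + (-3925/28 - 76))² = (642 - 6053/28)² = (11923/28)² = 142157929/784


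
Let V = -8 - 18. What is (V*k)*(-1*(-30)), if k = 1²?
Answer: -780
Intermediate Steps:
k = 1
V = -26
(V*k)*(-1*(-30)) = (-26*1)*(-1*(-30)) = -26*30 = -780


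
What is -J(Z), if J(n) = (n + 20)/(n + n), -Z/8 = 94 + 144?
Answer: -471/952 ≈ -0.49475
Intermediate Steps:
Z = -1904 (Z = -8*(94 + 144) = -8*238 = -1904)
J(n) = (20 + n)/(2*n) (J(n) = (20 + n)/((2*n)) = (20 + n)*(1/(2*n)) = (20 + n)/(2*n))
-J(Z) = -(20 - 1904)/(2*(-1904)) = -(-1)*(-1884)/(2*1904) = -1*471/952 = -471/952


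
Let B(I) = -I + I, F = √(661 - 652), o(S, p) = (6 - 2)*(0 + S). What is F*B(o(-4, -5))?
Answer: 0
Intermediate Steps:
o(S, p) = 4*S
F = 3 (F = √9 = 3)
B(I) = 0
F*B(o(-4, -5)) = 3*0 = 0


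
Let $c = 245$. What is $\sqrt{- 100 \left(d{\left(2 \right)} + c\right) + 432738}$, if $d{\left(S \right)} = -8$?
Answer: $\sqrt{409038} \approx 639.56$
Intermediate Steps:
$\sqrt{- 100 \left(d{\left(2 \right)} + c\right) + 432738} = \sqrt{- 100 \left(-8 + 245\right) + 432738} = \sqrt{\left(-100\right) 237 + 432738} = \sqrt{-23700 + 432738} = \sqrt{409038}$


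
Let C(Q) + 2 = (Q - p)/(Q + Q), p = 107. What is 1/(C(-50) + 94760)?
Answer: 100/9475957 ≈ 1.0553e-5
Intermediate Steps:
C(Q) = -2 + (-107 + Q)/(2*Q) (C(Q) = -2 + (Q - 1*107)/(Q + Q) = -2 + (Q - 107)/((2*Q)) = -2 + (-107 + Q)*(1/(2*Q)) = -2 + (-107 + Q)/(2*Q))
1/(C(-50) + 94760) = 1/((1/2)*(-107 - 3*(-50))/(-50) + 94760) = 1/((1/2)*(-1/50)*(-107 + 150) + 94760) = 1/((1/2)*(-1/50)*43 + 94760) = 1/(-43/100 + 94760) = 1/(9475957/100) = 100/9475957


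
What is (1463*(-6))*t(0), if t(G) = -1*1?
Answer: 8778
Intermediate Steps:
t(G) = -1
(1463*(-6))*t(0) = (1463*(-6))*(-1) = -8778*(-1) = 8778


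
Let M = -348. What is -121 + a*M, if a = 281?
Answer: -97909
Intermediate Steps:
-121 + a*M = -121 + 281*(-348) = -121 - 97788 = -97909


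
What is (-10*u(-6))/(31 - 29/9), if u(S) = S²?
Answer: -324/25 ≈ -12.960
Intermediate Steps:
(-10*u(-6))/(31 - 29/9) = (-10*(-6)²)/(31 - 29/9) = (-10*36)/(31 - 29*⅑) = -360/(31 - 29/9) = -360/250/9 = -360*9/250 = -324/25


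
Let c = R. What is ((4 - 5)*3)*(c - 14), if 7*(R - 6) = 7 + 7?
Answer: 18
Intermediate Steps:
R = 8 (R = 6 + (7 + 7)/7 = 6 + (⅐)*14 = 6 + 2 = 8)
c = 8
((4 - 5)*3)*(c - 14) = ((4 - 5)*3)*(8 - 14) = -1*3*(-6) = -3*(-6) = 18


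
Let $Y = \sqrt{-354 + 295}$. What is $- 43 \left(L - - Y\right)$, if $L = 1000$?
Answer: $-43000 - 43 i \sqrt{59} \approx -43000.0 - 330.29 i$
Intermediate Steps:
$Y = i \sqrt{59}$ ($Y = \sqrt{-59} = i \sqrt{59} \approx 7.6811 i$)
$- 43 \left(L - - Y\right) = - 43 \left(1000 - - i \sqrt{59}\right) = - 43 \left(1000 + i \sqrt{59}\right) = -43000 - 43 i \sqrt{59}$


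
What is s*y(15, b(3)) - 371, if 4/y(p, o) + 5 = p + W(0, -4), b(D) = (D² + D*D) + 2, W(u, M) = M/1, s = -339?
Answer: -597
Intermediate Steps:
W(u, M) = M (W(u, M) = M*1 = M)
b(D) = 2 + 2*D² (b(D) = (D² + D²) + 2 = 2*D² + 2 = 2 + 2*D²)
y(p, o) = 4/(-9 + p) (y(p, o) = 4/(-5 + (p - 4)) = 4/(-5 + (-4 + p)) = 4/(-9 + p))
s*y(15, b(3)) - 371 = -1356/(-9 + 15) - 371 = -1356/6 - 371 = -339*⅔ - 371 = -226 - 371 = -597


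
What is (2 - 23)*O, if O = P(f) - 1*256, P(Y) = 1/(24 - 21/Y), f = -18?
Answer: 811650/151 ≈ 5375.2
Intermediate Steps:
O = -38650/151 (O = (⅓)*(-18)/(-7 + 8*(-18)) - 1*256 = (⅓)*(-18)/(-7 - 144) - 256 = (⅓)*(-18)/(-151) - 256 = (⅓)*(-18)*(-1/151) - 256 = 6/151 - 256 = -38650/151 ≈ -255.96)
(2 - 23)*O = (2 - 23)*(-38650/151) = -21*(-38650/151) = 811650/151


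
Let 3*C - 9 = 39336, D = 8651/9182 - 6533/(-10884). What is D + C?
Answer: 655413214805/49968444 ≈ 13117.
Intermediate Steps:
D = 77071745/49968444 (D = 8651*(1/9182) - 6533*(-1/10884) = 8651/9182 + 6533/10884 = 77071745/49968444 ≈ 1.5424)
C = 13115 (C = 3 + (⅓)*39336 = 3 + 13112 = 13115)
D + C = 77071745/49968444 + 13115 = 655413214805/49968444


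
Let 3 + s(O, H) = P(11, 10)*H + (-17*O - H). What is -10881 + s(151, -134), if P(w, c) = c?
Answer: -14657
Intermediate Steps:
s(O, H) = -3 - 17*O + 9*H (s(O, H) = -3 + (10*H + (-17*O - H)) = -3 + (10*H + (-H - 17*O)) = -3 + (-17*O + 9*H) = -3 - 17*O + 9*H)
-10881 + s(151, -134) = -10881 + (-3 - 17*151 + 9*(-134)) = -10881 + (-3 - 2567 - 1206) = -10881 - 3776 = -14657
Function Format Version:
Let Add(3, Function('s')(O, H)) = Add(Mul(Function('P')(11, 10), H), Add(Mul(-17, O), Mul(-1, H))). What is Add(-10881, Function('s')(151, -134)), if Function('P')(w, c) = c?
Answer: -14657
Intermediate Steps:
Function('s')(O, H) = Add(-3, Mul(-17, O), Mul(9, H)) (Function('s')(O, H) = Add(-3, Add(Mul(10, H), Add(Mul(-17, O), Mul(-1, H)))) = Add(-3, Add(Mul(10, H), Add(Mul(-1, H), Mul(-17, O)))) = Add(-3, Add(Mul(-17, O), Mul(9, H))) = Add(-3, Mul(-17, O), Mul(9, H)))
Add(-10881, Function('s')(151, -134)) = Add(-10881, Add(-3, Mul(-17, 151), Mul(9, -134))) = Add(-10881, Add(-3, -2567, -1206)) = Add(-10881, -3776) = -14657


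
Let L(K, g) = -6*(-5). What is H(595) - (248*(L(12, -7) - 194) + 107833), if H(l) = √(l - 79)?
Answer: -67161 + 2*√129 ≈ -67138.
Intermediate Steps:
L(K, g) = 30
H(l) = √(-79 + l)
H(595) - (248*(L(12, -7) - 194) + 107833) = √(-79 + 595) - (248*(30 - 194) + 107833) = √516 - (248*(-164) + 107833) = 2*√129 - (-40672 + 107833) = 2*√129 - 1*67161 = 2*√129 - 67161 = -67161 + 2*√129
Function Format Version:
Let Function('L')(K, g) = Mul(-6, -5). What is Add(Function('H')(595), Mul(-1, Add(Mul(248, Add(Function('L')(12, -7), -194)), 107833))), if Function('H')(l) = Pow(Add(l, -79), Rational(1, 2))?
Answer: Add(-67161, Mul(2, Pow(129, Rational(1, 2)))) ≈ -67138.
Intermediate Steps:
Function('L')(K, g) = 30
Function('H')(l) = Pow(Add(-79, l), Rational(1, 2))
Add(Function('H')(595), Mul(-1, Add(Mul(248, Add(Function('L')(12, -7), -194)), 107833))) = Add(Pow(Add(-79, 595), Rational(1, 2)), Mul(-1, Add(Mul(248, Add(30, -194)), 107833))) = Add(Pow(516, Rational(1, 2)), Mul(-1, Add(Mul(248, -164), 107833))) = Add(Mul(2, Pow(129, Rational(1, 2))), Mul(-1, Add(-40672, 107833))) = Add(Mul(2, Pow(129, Rational(1, 2))), Mul(-1, 67161)) = Add(Mul(2, Pow(129, Rational(1, 2))), -67161) = Add(-67161, Mul(2, Pow(129, Rational(1, 2))))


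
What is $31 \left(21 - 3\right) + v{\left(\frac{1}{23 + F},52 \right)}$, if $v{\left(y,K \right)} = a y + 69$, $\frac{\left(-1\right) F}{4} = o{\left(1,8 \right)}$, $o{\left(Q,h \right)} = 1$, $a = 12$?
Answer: $\frac{11925}{19} \approx 627.63$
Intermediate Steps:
$F = -4$ ($F = \left(-4\right) 1 = -4$)
$v{\left(y,K \right)} = 69 + 12 y$ ($v{\left(y,K \right)} = 12 y + 69 = 69 + 12 y$)
$31 \left(21 - 3\right) + v{\left(\frac{1}{23 + F},52 \right)} = 31 \left(21 - 3\right) + \left(69 + \frac{12}{23 - 4}\right) = 31 \cdot 18 + \left(69 + \frac{12}{19}\right) = 558 + \left(69 + 12 \cdot \frac{1}{19}\right) = 558 + \left(69 + \frac{12}{19}\right) = 558 + \frac{1323}{19} = \frac{11925}{19}$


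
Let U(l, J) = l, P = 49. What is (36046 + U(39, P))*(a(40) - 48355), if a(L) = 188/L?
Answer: -3489441151/2 ≈ -1.7447e+9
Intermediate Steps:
(36046 + U(39, P))*(a(40) - 48355) = (36046 + 39)*(188/40 - 48355) = 36085*(188*(1/40) - 48355) = 36085*(47/10 - 48355) = 36085*(-483503/10) = -3489441151/2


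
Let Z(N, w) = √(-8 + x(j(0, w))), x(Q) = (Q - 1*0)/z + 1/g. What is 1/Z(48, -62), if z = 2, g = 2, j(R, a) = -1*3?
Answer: -I/3 ≈ -0.33333*I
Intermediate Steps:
j(R, a) = -3
x(Q) = ½ + Q/2 (x(Q) = (Q - 1*0)/2 + 1/2 = (Q + 0)*(½) + 1*(½) = Q*(½) + ½ = Q/2 + ½ = ½ + Q/2)
Z(N, w) = 3*I (Z(N, w) = √(-8 + (½ + (½)*(-3))) = √(-8 + (½ - 3/2)) = √(-8 - 1) = √(-9) = 3*I)
1/Z(48, -62) = 1/(3*I) = -I/3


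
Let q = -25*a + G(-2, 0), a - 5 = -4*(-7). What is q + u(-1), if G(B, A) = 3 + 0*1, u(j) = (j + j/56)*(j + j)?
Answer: -22959/28 ≈ -819.96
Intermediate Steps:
a = 33 (a = 5 - 4*(-7) = 5 + 28 = 33)
u(j) = 57*j²/28 (u(j) = (j + j*(1/56))*(2*j) = (j + j/56)*(2*j) = (57*j/56)*(2*j) = 57*j²/28)
G(B, A) = 3 (G(B, A) = 3 + 0 = 3)
q = -822 (q = -25*33 + 3 = -825 + 3 = -822)
q + u(-1) = -822 + (57/28)*(-1)² = -822 + (57/28)*1 = -822 + 57/28 = -22959/28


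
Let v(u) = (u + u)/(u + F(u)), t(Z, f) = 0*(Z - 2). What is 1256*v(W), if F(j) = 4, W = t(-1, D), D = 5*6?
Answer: 0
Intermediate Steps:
D = 30
t(Z, f) = 0 (t(Z, f) = 0*(-2 + Z) = 0)
W = 0
v(u) = 2*u/(4 + u) (v(u) = (u + u)/(u + 4) = (2*u)/(4 + u) = 2*u/(4 + u))
1256*v(W) = 1256*(2*0/(4 + 0)) = 1256*(2*0/4) = 1256*(2*0*(1/4)) = 1256*0 = 0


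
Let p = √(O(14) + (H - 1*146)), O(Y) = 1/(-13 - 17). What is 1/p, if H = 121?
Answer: -I*√22530/751 ≈ -0.19987*I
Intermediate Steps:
O(Y) = -1/30 (O(Y) = 1/(-30) = -1/30)
p = I*√22530/30 (p = √(-1/30 + (121 - 1*146)) = √(-1/30 + (121 - 146)) = √(-1/30 - 25) = √(-751/30) = I*√22530/30 ≈ 5.0033*I)
1/p = 1/(I*√22530/30) = -I*√22530/751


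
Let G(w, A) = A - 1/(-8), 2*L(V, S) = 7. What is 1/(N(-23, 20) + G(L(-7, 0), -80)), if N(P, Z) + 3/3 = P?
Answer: -8/831 ≈ -0.0096270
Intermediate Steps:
L(V, S) = 7/2 (L(V, S) = (1/2)*7 = 7/2)
N(P, Z) = -1 + P
G(w, A) = 1/8 + A (G(w, A) = A - 1*(-1/8) = A + 1/8 = 1/8 + A)
1/(N(-23, 20) + G(L(-7, 0), -80)) = 1/((-1 - 23) + (1/8 - 80)) = 1/(-24 - 639/8) = 1/(-831/8) = -8/831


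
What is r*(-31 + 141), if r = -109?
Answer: -11990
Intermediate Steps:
r*(-31 + 141) = -109*(-31 + 141) = -109*110 = -11990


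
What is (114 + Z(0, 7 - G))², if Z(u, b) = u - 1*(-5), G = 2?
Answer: 14161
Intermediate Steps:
Z(u, b) = 5 + u (Z(u, b) = u + 5 = 5 + u)
(114 + Z(0, 7 - G))² = (114 + (5 + 0))² = (114 + 5)² = 119² = 14161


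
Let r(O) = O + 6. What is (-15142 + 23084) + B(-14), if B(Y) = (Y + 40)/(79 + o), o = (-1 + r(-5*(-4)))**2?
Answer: 2795597/352 ≈ 7942.0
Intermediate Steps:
r(O) = 6 + O
o = 625 (o = (-1 + (6 - 5*(-4)))**2 = (-1 + (6 + 20))**2 = (-1 + 26)**2 = 25**2 = 625)
B(Y) = 5/88 + Y/704 (B(Y) = (Y + 40)/(79 + 625) = (40 + Y)/704 = (40 + Y)*(1/704) = 5/88 + Y/704)
(-15142 + 23084) + B(-14) = (-15142 + 23084) + (5/88 + (1/704)*(-14)) = 7942 + (5/88 - 7/352) = 7942 + 13/352 = 2795597/352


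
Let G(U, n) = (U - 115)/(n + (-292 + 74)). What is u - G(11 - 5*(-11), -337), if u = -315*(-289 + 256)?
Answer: 5769176/555 ≈ 10395.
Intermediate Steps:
G(U, n) = (-115 + U)/(-218 + n) (G(U, n) = (-115 + U)/(n - 218) = (-115 + U)/(-218 + n))
u = 10395 (u = -315*(-33) = 10395)
u - G(11 - 5*(-11), -337) = 10395 - (-115 + (11 - 5*(-11)))/(-218 - 337) = 10395 - (-115 + (11 + 55))/(-555) = 10395 - (-1)*(-115 + 66)/555 = 10395 - (-1)*(-49)/555 = 10395 - 1*49/555 = 10395 - 49/555 = 5769176/555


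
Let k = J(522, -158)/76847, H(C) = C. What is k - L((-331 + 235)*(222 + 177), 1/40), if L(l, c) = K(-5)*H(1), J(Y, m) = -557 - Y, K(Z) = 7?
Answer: -539008/76847 ≈ -7.0140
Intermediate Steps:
L(l, c) = 7 (L(l, c) = 7*1 = 7)
k = -1079/76847 (k = (-557 - 1*522)/76847 = (-557 - 522)*(1/76847) = -1079*1/76847 = -1079/76847 ≈ -0.014041)
k - L((-331 + 235)*(222 + 177), 1/40) = -1079/76847 - 1*7 = -1079/76847 - 7 = -539008/76847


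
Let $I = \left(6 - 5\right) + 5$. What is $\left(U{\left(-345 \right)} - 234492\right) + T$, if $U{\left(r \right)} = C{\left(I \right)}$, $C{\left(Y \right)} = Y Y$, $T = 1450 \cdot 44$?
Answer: $-170656$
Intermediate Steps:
$T = 63800$
$I = 6$ ($I = 1 + 5 = 6$)
$C{\left(Y \right)} = Y^{2}$
$U{\left(r \right)} = 36$ ($U{\left(r \right)} = 6^{2} = 36$)
$\left(U{\left(-345 \right)} - 234492\right) + T = \left(36 - 234492\right) + 63800 = -234456 + 63800 = -170656$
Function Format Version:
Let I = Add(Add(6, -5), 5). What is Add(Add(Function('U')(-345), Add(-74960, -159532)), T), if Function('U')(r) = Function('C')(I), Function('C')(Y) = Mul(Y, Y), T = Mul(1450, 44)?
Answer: -170656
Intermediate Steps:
T = 63800
I = 6 (I = Add(1, 5) = 6)
Function('C')(Y) = Pow(Y, 2)
Function('U')(r) = 36 (Function('U')(r) = Pow(6, 2) = 36)
Add(Add(Function('U')(-345), Add(-74960, -159532)), T) = Add(Add(36, Add(-74960, -159532)), 63800) = Add(Add(36, -234492), 63800) = Add(-234456, 63800) = -170656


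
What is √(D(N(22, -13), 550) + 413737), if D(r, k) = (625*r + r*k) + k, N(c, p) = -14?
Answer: √397837 ≈ 630.74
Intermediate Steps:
D(r, k) = k + 625*r + k*r (D(r, k) = (625*r + k*r) + k = k + 625*r + k*r)
√(D(N(22, -13), 550) + 413737) = √((550 + 625*(-14) + 550*(-14)) + 413737) = √((550 - 8750 - 7700) + 413737) = √(-15900 + 413737) = √397837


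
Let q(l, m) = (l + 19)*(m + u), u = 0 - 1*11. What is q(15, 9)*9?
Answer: -612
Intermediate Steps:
u = -11 (u = 0 - 11 = -11)
q(l, m) = (-11 + m)*(19 + l) (q(l, m) = (l + 19)*(m - 11) = (19 + l)*(-11 + m) = (-11 + m)*(19 + l))
q(15, 9)*9 = (-209 - 11*15 + 19*9 + 15*9)*9 = (-209 - 165 + 171 + 135)*9 = -68*9 = -612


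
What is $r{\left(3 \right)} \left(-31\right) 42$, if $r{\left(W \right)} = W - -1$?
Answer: $-5208$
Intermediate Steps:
$r{\left(W \right)} = 1 + W$ ($r{\left(W \right)} = W + 1 = 1 + W$)
$r{\left(3 \right)} \left(-31\right) 42 = \left(1 + 3\right) \left(-31\right) 42 = 4 \left(-31\right) 42 = \left(-124\right) 42 = -5208$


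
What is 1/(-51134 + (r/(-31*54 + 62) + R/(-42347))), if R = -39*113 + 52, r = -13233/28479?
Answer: -58911283132/3012363476206161 ≈ -1.9556e-5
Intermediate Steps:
r = -401/863 (r = -13233*1/28479 = -401/863 ≈ -0.46466)
R = -4355 (R = -4407 + 52 = -4355)
1/(-51134 + (r/(-31*54 + 62) + R/(-42347))) = 1/(-51134 + (-401/(863*(-31*54 + 62)) - 4355/(-42347))) = 1/(-51134 + (-401/(863*(-1674 + 62)) - 4355*(-1/42347))) = 1/(-51134 + (-401/863/(-1612) + 4355/42347)) = 1/(-51134 + (-401/863*(-1/1612) + 4355/42347)) = 1/(-51134 + (401/1391156 + 4355/42347)) = 1/(-51134 + 6075465527/58911283132) = 1/(-3012363476206161/58911283132) = -58911283132/3012363476206161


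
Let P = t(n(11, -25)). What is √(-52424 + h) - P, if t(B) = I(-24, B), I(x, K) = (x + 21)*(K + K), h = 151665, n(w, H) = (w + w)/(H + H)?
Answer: -66/25 + √99241 ≈ 312.39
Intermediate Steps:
n(w, H) = w/H (n(w, H) = (2*w)/((2*H)) = (2*w)*(1/(2*H)) = w/H)
I(x, K) = 2*K*(21 + x) (I(x, K) = (21 + x)*(2*K) = 2*K*(21 + x))
t(B) = -6*B (t(B) = 2*B*(21 - 24) = 2*B*(-3) = -6*B)
P = 66/25 (P = -66/(-25) = -66*(-1)/25 = -6*(-11/25) = 66/25 ≈ 2.6400)
√(-52424 + h) - P = √(-52424 + 151665) - 1*66/25 = √99241 - 66/25 = -66/25 + √99241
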